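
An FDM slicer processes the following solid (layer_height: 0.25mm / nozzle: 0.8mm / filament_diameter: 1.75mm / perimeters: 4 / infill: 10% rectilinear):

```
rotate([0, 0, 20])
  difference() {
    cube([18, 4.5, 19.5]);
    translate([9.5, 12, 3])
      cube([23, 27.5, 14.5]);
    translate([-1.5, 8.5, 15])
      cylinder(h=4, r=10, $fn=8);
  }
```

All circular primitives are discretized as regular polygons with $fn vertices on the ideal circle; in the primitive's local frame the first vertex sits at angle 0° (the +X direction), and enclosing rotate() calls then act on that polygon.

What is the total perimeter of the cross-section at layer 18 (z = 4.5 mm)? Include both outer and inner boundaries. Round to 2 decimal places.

45.00 mm

At z = 4.5 mm: the 18×4.5 cube contributes its full rectangle (perimeter 45.00 mm); the cube at (9.5, 12) is present — its section is the full 23×27.5 rectangle (perimeter 101.00 mm); the cylinder at (-1.5, 8.5) is not intersected at this z (z outside [15, 19]); Taking the first minus the rest: starting from the 18×4.5 cube, the 23×27.5 cube at (9.5, 12) misses the remaining region (no effect) — boundary = 45.00 mm; (whole slice rotated 20° about Z — lengths, areas and connectivity unchanged). Overall, the cross-section is a single solid region. Total boundary length (outer) = 45.00 mm.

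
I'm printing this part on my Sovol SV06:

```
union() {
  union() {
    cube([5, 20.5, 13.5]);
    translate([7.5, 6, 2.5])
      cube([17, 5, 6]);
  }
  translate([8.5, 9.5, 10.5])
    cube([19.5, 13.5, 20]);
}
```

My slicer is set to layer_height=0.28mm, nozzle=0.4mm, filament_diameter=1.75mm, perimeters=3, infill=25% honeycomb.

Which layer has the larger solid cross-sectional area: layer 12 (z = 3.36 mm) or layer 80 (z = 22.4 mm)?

layer 80 (z = 22.4 mm)

Layer 12 (z = 3.36): the 5×20.5 cube contributes its full rectangle (area 102.50 mm²); the cube at (7.5, 6) is present — its section is the full 17×5 rectangle (area 85.00 mm²); Taking the union: the 2 present regions are separate (no shared area or edge), so areas and boundary lengths simply add and each stays a separate island — area = 187.50 mm²; the cube at (8.5, 9.5) is absent (z outside [10.5, 30.5]); Combining (union): only that combined region is present, so the union is just that shape — area = 187.50 mm². So its area = 187.50 mm². Layer 80 (z = 22.4): the cube is not intersected at this z (z outside [0, 13.5]); the cube at (7.5, 6) is absent (z outside [2.5, 8.5]); Combining (union): nothing is present at this height; the cube at (8.5, 9.5) (footprint 19.5×13.5) is included at this height (area 263.25 mm²); Combining (union): only the 19.5×13.5 cube at (8.5, 9.5) is present, so the union is just that shape — area = 263.25 mm². So its area = 263.25 mm². Layer 80 is larger (263.25 vs 187.50 mm²).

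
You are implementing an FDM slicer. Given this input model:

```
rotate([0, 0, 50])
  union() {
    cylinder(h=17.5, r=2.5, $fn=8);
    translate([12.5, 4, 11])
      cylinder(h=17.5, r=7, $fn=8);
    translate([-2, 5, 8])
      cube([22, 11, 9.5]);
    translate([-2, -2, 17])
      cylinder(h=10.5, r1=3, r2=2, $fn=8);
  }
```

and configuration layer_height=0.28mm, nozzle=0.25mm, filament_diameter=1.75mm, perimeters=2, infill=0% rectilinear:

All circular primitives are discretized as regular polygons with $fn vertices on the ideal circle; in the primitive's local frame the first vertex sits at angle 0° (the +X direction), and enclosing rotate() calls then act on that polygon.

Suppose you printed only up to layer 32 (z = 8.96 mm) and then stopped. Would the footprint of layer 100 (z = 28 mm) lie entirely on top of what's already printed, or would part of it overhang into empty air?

part overhangs

Compare the two slices. At z = 8.96: the cylinder: section is a regular 8-gon, circumradius r=2.5 (area = (8/2)·2.500²·sin(360°/8) = 17.68 mm²); the cylinder at (12.5, 4) is absent (z outside [11, 28.5]); the 22×11 cube at (-2, 5) contributes its full rectangle (area 242.00 mm²); the cone at (-2, -2) is not intersected at this z (z outside [17, 27.5]); Combining (union): the 2 present regions are separate (no shared area or edge), so areas and boundary lengths simply add and each stays a separate island — area = 259.68 mm²; (rotated 50° about Z; rotation is an isometry so areas/perimeters/island counts are preserved). At z = 28: the cylinder is absent (z outside [0, 17.5]); the r=7 cylinder at (12.5, 4) gives a regular 8-gon of circumradius 7 (constant along its height) (area = (8/2)·7.000²·sin(360°/8) = 138.59 mm²); the cube at (-2, 5) does not reach this height (z outside [8, 17.5]); the cone at (-2, -2) is not intersected at this z (z outside [17, 27.5]); Merging all regions: only the r=7 cylinder at (12.5, 4) is present, so the union is just that shape — area = 138.59 mm²; (rotated 50° about Z; rotation is an isometry so areas/perimeters/island counts are preserved). Checking containment: at z = 28 the cross-section extends beyond the z = 8.96 cross-section by about 82.88 mm².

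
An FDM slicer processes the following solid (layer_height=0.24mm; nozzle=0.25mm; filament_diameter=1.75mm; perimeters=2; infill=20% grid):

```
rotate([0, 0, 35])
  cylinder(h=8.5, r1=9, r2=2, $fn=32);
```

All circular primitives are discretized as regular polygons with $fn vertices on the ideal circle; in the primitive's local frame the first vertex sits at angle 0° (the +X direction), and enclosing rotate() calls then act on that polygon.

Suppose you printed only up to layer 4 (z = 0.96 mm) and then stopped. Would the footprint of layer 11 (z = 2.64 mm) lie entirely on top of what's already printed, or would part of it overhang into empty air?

Compare the two slices. At z = 0.96: the cone contributes a regular 32-gon of circumradius 8.209 (interpolated between r1=9 and r2=2 at t=0.113) (area = (32/2)·8.209²·sin(360°/32) = 210.37 mm²); (whole slice rotated 35° about Z — lengths, areas and connectivity unchanged). At z = 2.64: the cone contributes a regular 32-gon of circumradius 6.826 (interpolated between r1=9 and r2=2 at t=0.311) (area = (32/2)·6.826²·sin(360°/32) = 145.44 mm²); (rotated 35° about Z; rotation is an isometry so areas/perimeters/island counts are preserved). Checking containment: the cross-section at z = 2.64 is a subset of the cross-section at z = 0.96.

entirely on top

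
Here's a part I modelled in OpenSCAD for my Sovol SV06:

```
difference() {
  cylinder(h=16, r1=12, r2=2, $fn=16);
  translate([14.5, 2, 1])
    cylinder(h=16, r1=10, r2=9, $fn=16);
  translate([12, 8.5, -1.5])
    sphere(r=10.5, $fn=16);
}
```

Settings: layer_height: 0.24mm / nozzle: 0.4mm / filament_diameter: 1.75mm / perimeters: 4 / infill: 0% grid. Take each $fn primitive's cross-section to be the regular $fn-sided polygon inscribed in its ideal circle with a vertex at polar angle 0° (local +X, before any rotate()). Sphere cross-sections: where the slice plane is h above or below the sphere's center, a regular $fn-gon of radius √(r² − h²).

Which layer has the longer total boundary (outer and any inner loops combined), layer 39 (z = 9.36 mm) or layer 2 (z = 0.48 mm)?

Layer 39 (z = 9.36): the cone (r1=12→r2=2) has section circumradius 6.150 here — a regular 16-gon (perimeter = 2·16·6.150·sin(180°/16) = 38.39 mm); the cone at (14.5, 2) (r1=10→r2=9) has section circumradius 9.477 here — a regular 16-gon (perimeter = 2·16·9.477·sin(180°/16) = 59.17 mm); the sphere at (12, 8.5) is absent (|z−center|=10.860 > r=10.5); After the difference (first − rest): starting from the cone, the cone at (14.5, 2) partially overlaps it — only the 2.56 mm² overlap (of its 274.99 mm²) is removed, clipping the outline — boundary = 38.29 mm. So its perimeter = 38.29 mm. Layer 2 (z = 0.48): the cone: at t=0.030 of its height the radius interpolates to r₁+(r₂−r₁)t = 11.700, giving a regular 16-gon of that circumradius (perimeter = 2·16·11.700·sin(180°/16) = 73.04 mm); the cone at (14.5, 2) does not reach this height (z outside [1, 17]); the r=10.5 sphere at (12, 8.5) contributes a regular 16-gon of circumradius √(10.5²−1.98²) = 10.312 (perimeter = 2·16·10.312·sin(180°/16) = 64.37 mm); Taking the first minus the rest: starting from the cone, the r=10.5 sphere at (12, 8.5) partially overlaps it — only the 77.42 mm² overlap (of its 325.52 mm²) is removed, clipping the outline — boundary = 73.60 mm. So its perimeter = 73.60 mm. Layer 2 is larger (73.60 vs 38.29 mm).

layer 2 (z = 0.48 mm)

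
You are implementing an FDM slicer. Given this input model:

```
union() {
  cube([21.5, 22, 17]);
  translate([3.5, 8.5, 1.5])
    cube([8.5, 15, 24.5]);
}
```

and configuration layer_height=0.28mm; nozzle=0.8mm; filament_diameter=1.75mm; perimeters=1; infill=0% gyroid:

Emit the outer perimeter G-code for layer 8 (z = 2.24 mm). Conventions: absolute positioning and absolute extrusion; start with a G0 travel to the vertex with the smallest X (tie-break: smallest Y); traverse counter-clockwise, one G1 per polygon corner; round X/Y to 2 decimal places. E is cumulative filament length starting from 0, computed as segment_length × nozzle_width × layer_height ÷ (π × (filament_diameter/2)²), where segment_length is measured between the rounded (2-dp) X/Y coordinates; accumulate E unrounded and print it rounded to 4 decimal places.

At z = 2.24 mm: the cube is present — its section is the full 21.5×22 rectangle; the 8.5×15 cube at (3.5, 8.5) contributes its full rectangle; Taking the union: the regions partially overlap (shared area 114.75 mm²), so overlapping operands fuse into one piece — 1 connected region. The outline is a single polygon with 8 vertices. Extrusion per mm of travel: 0.8 × 0.28 / (π × 0.875²) = 0.093128. Accumulating E over each segment gives final E = 8.3816.

G0 X0.00 Y0.00 Z2.24
G1 X21.50 Y0.00 E2.0023
G1 X21.50 Y22.00 E4.0511
G1 X12.00 Y22.00 E4.9358
G1 X12.00 Y23.50 E5.0755
G1 X3.50 Y23.50 E5.8671
G1 X3.50 Y22.00 E6.0068
G1 X0.00 Y22.00 E6.3327
G1 X0.00 Y0.00 E8.3816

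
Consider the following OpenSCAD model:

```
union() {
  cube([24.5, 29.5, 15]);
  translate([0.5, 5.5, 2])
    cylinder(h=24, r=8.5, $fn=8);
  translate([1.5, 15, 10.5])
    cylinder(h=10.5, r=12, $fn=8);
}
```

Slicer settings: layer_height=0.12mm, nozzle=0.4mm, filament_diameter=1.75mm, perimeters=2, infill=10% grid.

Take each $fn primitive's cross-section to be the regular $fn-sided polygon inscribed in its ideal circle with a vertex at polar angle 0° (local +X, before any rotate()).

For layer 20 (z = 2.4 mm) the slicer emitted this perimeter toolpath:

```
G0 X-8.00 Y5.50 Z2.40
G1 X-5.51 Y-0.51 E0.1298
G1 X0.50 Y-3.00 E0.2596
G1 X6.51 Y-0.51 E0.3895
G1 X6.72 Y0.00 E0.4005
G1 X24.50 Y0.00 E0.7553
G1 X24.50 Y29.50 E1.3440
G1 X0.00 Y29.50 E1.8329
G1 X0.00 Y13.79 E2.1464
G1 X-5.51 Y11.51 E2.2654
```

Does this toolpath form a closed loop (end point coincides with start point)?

Start point (G0): (-8.00, 5.50). End point (last G1): the path does not return to the start — open.

no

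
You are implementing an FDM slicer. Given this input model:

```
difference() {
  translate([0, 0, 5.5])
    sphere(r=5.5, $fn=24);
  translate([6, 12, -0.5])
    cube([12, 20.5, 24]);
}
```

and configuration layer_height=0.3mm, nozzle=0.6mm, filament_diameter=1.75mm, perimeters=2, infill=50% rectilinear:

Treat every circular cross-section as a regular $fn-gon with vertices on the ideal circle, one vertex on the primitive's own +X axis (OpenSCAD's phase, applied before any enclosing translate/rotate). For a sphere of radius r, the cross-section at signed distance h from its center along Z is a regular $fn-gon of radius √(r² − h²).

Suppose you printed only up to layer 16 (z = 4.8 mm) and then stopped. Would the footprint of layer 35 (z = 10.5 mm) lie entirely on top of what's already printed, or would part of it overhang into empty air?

entirely on top

Compare the two slices. At z = 4.8: the r=5.5 sphere contributes a regular 24-gon of circumradius √(5.5²−0.7²) = 5.455 (area = (24/2)·5.455²·sin(360°/24) = 92.43 mm²); the 12×20.5 cube at (6, 12) contributes its full rectangle (area 246.00 mm²); After the difference (first − rest): starting from the r=5.5 sphere (92.43 mm²), the 12×20.5 cube at (6, 12) misses the remaining region (no effect) — area = 92.43 mm². At z = 10.5: the r=5.5 sphere slices to a regular 24-gon of circumradius 2.291 (√(r²−h²) with h=5 from center) (area = (24/2)·2.291²·sin(360°/24) = 16.31 mm²); the cube at (6, 12) is present — its section is the full 12×20.5 rectangle (area 246.00 mm²); Taking the first minus the rest: starting from the r=5.5 sphere (16.31 mm²), the 12×20.5 cube at (6, 12) misses the remaining region (no effect) — area = 16.31 mm². Checking containment: the cross-section at z = 10.5 is a subset of the cross-section at z = 4.8.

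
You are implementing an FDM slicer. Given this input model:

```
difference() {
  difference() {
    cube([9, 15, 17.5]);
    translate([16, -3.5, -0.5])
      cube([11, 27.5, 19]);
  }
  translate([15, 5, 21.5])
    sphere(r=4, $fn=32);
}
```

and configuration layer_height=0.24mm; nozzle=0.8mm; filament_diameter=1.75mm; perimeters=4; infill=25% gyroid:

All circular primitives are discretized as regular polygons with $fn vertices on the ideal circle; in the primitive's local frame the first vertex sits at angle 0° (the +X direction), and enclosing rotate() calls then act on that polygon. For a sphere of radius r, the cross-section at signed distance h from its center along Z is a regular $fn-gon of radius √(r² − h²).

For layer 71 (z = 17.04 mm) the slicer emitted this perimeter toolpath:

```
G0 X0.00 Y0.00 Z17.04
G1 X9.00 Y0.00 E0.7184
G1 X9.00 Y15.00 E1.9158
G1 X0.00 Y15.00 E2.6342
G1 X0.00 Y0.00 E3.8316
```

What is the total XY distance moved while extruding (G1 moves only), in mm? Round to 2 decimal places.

48.00 mm

Sum the Euclidean lengths of each G1 segment: total = 48.00 mm.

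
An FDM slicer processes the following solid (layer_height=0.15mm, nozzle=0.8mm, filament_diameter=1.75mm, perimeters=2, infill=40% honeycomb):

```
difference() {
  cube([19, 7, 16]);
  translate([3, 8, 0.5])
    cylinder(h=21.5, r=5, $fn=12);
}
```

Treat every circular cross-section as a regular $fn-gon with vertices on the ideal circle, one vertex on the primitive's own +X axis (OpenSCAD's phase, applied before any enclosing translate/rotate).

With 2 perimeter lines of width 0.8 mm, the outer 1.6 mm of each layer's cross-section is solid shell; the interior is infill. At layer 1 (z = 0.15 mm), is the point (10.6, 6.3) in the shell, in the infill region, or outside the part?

shell

At z = 0.15 mm: the cube is present — its section is the full 19×7 rectangle; the cylinder at (3, 8) is not intersected at this z (z outside [0.5, 22]); Subtracting the remaining from the first: none of the subtracted shapes is present at this height, so the 19×7 cube is unchanged — 1 connected region. Overall, the cross-section is a single solid region. The nearest boundary edge runs (19.00, 7.00)→(0.00, 7.00); distance from the point to it = 0.70 mm. The point is inside the cross-section, 0.70 mm from the nearest boundary — within the 1.6 mm shell band (2 × 0.8).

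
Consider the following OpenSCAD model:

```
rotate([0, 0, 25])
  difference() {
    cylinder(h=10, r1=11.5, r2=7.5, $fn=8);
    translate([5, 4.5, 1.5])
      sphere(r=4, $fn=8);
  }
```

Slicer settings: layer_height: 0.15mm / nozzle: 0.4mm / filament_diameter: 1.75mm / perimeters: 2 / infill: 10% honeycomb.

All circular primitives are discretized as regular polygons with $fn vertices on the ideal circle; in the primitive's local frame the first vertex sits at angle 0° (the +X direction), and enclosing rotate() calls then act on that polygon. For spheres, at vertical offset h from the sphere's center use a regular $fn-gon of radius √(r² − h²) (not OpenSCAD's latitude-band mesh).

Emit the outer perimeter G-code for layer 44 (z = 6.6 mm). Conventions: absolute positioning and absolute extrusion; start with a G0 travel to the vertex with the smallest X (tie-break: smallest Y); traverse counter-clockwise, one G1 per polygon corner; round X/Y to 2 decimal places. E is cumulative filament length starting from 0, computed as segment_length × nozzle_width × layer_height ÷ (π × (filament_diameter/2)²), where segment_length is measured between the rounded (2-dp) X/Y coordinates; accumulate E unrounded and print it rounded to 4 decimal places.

At z = 6.6 mm: the cone (r1=11.5→r2=7.5) has section circumradius 8.860 here — a regular 8-gon; the sphere at (5, 4.5) is not intersected at this z (|z−center|=5.100 > r=4); Taking the first minus the rest: none of the subtracted shapes is present at this height, so the cone is unchanged — 1 connected region; (whole slice rotated 25° about Z — lengths, areas and connectivity unchanged). The outline is a single polygon with 8 vertices. Extrusion per mm of travel: 0.4 × 0.15 / (π × 0.875²) = 0.024945. Accumulating E over each segment gives final E = 1.3534.

G0 X-8.33 Y3.03 Z6.60
G1 X-8.03 Y-3.74 E0.1690
G1 X-3.03 Y-8.33 E0.3384
G1 X3.74 Y-8.03 E0.5074
G1 X8.33 Y-3.03 E0.6767
G1 X8.03 Y3.74 E0.8458
G1 X3.03 Y8.33 E1.0151
G1 X-3.74 Y8.03 E1.1841
G1 X-8.33 Y3.03 E1.3534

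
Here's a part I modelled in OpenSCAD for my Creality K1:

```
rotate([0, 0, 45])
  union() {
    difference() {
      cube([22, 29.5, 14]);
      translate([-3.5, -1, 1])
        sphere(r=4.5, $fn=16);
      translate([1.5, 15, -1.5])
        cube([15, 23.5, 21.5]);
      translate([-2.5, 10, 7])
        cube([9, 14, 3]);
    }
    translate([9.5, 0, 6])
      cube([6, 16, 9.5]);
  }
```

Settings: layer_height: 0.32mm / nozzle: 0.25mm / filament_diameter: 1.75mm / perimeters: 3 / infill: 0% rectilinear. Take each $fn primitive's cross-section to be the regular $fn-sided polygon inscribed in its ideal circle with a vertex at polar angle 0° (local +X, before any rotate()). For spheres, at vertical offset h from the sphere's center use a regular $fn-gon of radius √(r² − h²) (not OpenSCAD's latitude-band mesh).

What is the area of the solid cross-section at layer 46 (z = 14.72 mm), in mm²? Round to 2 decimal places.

96.00 mm²

At z = 14.72 mm: the cube is not intersected at this z (z outside [0, 14]); the sphere at (-3.5, -1) is absent (|z−center|=13.720 > r=4.5); the 15×23.5 cube at (1.5, 15) contributes its full rectangle (area 352.50 mm²); the cube at (-2.5, 10) is not intersected at this z (z outside [7, 10]); Subtracting the remaining from the first: the first operand is absent here, so nothing remains; the cube at (9.5, 0) is present — its section is the full 6×16 rectangle (area 96.00 mm²); Combining (union): only the 6×16 cube at (9.5, 0) is present, so the union is just that shape — area = 96.00 mm²; (rotated 45° about Z; rotation is an isometry so areas/perimeters/island counts are preserved). Overall, the cross-section is a single solid region. Net area = 96.00 mm².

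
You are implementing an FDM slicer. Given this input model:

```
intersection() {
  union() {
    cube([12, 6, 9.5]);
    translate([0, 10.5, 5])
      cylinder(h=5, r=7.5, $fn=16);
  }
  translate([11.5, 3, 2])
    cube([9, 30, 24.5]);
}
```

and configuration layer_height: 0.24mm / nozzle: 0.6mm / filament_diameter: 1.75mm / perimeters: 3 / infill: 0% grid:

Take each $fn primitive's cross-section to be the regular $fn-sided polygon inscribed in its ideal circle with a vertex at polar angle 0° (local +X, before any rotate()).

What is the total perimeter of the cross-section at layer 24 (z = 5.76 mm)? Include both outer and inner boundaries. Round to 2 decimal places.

At z = 5.76 mm: the 12×6 cube contributes its full rectangle (perimeter 36.00 mm); the r=7.5 cylinder at (0, 10.5) gives a regular 16-gon of circumradius 7.5 (constant along its height) (perimeter = 2·16·7.500·sin(180°/16) = 46.82 mm); Merging all regions: the regions partially overlap (shared area 11.94 mm²), so the edge portions inside another operand are dropped and the merged outline is re-measured after clipping — boundary = 67.16 mm; the cube at (11.5, 3) is present — its section is the full 9×30 rectangle (perimeter 78.00 mm); After intersecting: the 9×30 cube at (11.5, 3) partially overlaps the result so far; clipping to the common part keeps 1.50 mm² — boundary = 7.00 mm. Overall, the cross-section is a single solid region. Total boundary length (outer) = 7.00 mm.

7.00 mm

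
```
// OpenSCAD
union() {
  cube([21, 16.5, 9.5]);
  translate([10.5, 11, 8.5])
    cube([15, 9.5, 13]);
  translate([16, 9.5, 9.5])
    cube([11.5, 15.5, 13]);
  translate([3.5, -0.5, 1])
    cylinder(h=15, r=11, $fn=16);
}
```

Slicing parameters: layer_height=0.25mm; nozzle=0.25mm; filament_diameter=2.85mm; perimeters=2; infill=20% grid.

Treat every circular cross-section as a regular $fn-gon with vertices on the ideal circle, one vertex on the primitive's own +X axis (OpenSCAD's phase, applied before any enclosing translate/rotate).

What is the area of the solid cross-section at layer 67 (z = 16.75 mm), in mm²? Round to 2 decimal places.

230.50 mm²

At z = 16.75 mm: the cube is not intersected at this z (z outside [0, 9.5]); the 15×9.5 cube at (10.5, 11) contributes its full rectangle (area 142.50 mm²); the cube at (16, 9.5) is present — its section is the full 11.5×15.5 rectangle (area 178.25 mm²); the cylinder at (3.5, -0.5) is not intersected at this z (z outside [1, 16]); Combining (union): the regions partially overlap — summed areas 320.75 mm² minus the doubly-counted overlap 90.25 mm² gives 230.50 mm² — area = 230.50 mm². Overall, the cross-section is a single solid region. Net area = 230.50 mm².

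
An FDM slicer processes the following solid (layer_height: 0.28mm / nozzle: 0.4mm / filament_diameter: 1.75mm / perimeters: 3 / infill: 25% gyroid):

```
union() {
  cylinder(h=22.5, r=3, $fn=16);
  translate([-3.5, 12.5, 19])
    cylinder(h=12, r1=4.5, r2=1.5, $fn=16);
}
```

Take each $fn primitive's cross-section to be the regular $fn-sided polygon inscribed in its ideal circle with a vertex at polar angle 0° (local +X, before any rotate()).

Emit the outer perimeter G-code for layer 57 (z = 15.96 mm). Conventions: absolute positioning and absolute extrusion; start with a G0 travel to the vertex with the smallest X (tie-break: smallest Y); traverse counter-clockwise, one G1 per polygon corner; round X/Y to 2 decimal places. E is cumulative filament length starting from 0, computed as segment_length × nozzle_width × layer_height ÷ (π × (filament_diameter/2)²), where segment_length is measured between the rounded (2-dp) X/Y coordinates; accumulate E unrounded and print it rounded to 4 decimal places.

At z = 15.96 mm: the r=3 cylinder gives a regular 16-gon of circumradius 3 (constant along its height); the cone at (-3.5, 12.5) is not intersected at this z (z outside [19, 31]); Combining (union): only the r=3 cylinder is present, so the union is just that shape — 1 connected region. The outline is a single polygon with 16 vertices. Extrusion per mm of travel: 0.4 × 0.28 / (π × 0.875²) = 0.046564. Accumulating E over each segment gives final E = 0.8718.

G0 X-3.00 Y0.00 Z15.96
G1 X-2.77 Y-1.15 E0.0546
G1 X-2.12 Y-2.12 E0.1090
G1 X-1.15 Y-2.77 E0.1634
G1 X0.00 Y-3.00 E0.2180
G1 X1.15 Y-2.77 E0.2726
G1 X2.12 Y-2.12 E0.3269
G1 X2.77 Y-1.15 E0.3813
G1 X3.00 Y0.00 E0.4359
G1 X2.77 Y1.15 E0.4905
G1 X2.12 Y2.12 E0.5449
G1 X1.15 Y2.77 E0.5993
G1 X0.00 Y3.00 E0.6539
G1 X-1.15 Y2.77 E0.7085
G1 X-2.12 Y2.12 E0.7629
G1 X-2.77 Y1.15 E0.8172
G1 X-3.00 Y0.00 E0.8718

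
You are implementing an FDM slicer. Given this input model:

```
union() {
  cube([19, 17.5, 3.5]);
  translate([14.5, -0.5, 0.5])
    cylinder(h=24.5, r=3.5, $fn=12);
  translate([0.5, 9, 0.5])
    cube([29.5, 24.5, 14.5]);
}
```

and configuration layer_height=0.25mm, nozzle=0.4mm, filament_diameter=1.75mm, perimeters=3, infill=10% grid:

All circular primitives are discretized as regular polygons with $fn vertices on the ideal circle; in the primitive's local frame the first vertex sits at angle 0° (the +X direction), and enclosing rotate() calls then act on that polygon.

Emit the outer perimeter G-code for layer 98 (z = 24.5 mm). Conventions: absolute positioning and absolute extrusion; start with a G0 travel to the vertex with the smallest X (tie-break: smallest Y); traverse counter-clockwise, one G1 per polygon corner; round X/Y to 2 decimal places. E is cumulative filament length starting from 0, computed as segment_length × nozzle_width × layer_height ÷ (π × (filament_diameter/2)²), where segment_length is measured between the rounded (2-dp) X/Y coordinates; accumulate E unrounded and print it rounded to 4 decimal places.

G0 X11.00 Y-0.50 Z24.50
G1 X11.47 Y-2.25 E0.0753
G1 X12.75 Y-3.53 E0.1506
G1 X14.50 Y-4.00 E0.2259
G1 X16.25 Y-3.53 E0.3013
G1 X17.53 Y-2.25 E0.3765
G1 X18.00 Y-0.50 E0.4519
G1 X17.53 Y1.25 E0.5272
G1 X16.25 Y2.53 E0.6025
G1 X14.50 Y3.00 E0.6778
G1 X12.75 Y2.53 E0.7531
G1 X11.47 Y1.25 E0.8284
G1 X11.00 Y-0.50 E0.9037

At z = 24.5 mm: the cube does not reach this height (z outside [0, 3.5]); the r=3.5 cylinder at (14.5, -0.5) gives a regular 12-gon of circumradius 3.5 (constant along its height); the cube at (0.5, 9) does not reach this height (z outside [0.5, 15]); Taking the union: only the r=3.5 cylinder at (14.5, -0.5) is present, so the union is just that shape — 1 connected region. The outline is a single polygon with 12 vertices. Extrusion per mm of travel: 0.4 × 0.25 / (π × 0.875²) = 0.041575. Accumulating E over each segment gives final E = 0.9037.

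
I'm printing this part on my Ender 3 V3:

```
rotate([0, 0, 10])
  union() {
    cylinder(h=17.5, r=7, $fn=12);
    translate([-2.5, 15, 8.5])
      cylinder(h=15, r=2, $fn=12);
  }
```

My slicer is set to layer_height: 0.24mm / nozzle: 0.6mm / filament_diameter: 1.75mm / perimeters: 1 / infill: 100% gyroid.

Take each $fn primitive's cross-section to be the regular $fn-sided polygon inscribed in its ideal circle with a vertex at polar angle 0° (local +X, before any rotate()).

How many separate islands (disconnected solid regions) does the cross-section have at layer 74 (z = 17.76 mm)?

At z = 17.76 mm: the cylinder is absent (z outside [0, 17.5]); the cylinder at (-2.5, 15): section is a regular 12-gon, circumradius r=2; Taking the union: only the r=2 cylinder at (-2.5, 15) is present, so the union is just that shape — 1 connected region; (whole slice rotated 10° about Z — lengths, areas and connectivity unchanged). Overall, the cross-section is a single solid region. Island count = 1.

1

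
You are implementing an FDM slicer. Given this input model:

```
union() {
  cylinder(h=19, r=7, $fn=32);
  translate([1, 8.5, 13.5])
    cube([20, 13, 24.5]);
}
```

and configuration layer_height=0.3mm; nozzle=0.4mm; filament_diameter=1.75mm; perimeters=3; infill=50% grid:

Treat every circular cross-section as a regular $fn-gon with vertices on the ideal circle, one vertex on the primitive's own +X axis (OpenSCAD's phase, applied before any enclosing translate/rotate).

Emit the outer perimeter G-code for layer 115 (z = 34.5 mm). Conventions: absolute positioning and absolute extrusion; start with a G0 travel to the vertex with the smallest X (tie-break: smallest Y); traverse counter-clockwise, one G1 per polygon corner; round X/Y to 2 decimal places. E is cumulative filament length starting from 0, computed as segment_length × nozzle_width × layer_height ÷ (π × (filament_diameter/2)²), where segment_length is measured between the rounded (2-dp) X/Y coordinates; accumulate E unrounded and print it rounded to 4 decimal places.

G0 X1.00 Y8.50 Z34.50
G1 X21.00 Y8.50 E0.9978
G1 X21.00 Y21.50 E1.6464
G1 X1.00 Y21.50 E2.6442
G1 X1.00 Y8.50 E3.2928

At z = 34.5 mm: the cylinder is absent (z outside [0, 19]); the 20×13 cube at (1, 8.5) contributes its full rectangle; Combining (union): only the 20×13 cube at (1, 8.5) is present, so the union is just that shape — 1 connected region. The outline is a single polygon with 4 vertices. Extrusion per mm of travel: 0.4 × 0.3 / (π × 0.875²) = 0.049890. Accumulating E over each segment gives final E = 3.2928.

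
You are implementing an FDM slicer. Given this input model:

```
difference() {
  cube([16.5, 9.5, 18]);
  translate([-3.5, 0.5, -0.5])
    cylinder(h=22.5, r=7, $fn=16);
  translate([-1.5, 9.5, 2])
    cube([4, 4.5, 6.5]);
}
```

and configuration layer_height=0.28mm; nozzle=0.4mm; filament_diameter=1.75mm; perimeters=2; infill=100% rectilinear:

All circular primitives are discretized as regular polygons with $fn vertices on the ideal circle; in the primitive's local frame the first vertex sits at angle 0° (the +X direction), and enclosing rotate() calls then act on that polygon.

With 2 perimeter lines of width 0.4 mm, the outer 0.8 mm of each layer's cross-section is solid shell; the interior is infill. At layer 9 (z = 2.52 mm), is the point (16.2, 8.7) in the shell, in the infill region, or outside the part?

At z = 2.52 mm: the cube (footprint 16.5×9.5) is included at this height; the r=7 cylinder at (-3.5, 0.5) gives a regular 16-gon of circumradius 7 (constant along its height); the cube at (-1.5, 9.5) (footprint 4×4.5) is included at this height; After the difference (first − rest): starting from the 16.5×9.5 cube, the r=7 cylinder at (-3.5, 0.5) partially overlaps it — only the 16.10 mm² overlap (of its 150.01 mm²) is removed, clipping the outline; the 4×4.5 cube at (-1.5, 9.5) misses the remaining region (no effect) — 1 connected region. Overall, the cross-section is a single solid region. The nearest boundary edge runs (16.50, 9.50)→(16.50, 0.00); distance from the point to it = 0.30 mm. The point is inside the cross-section, 0.30 mm from the nearest boundary — within the 0.8 mm shell band (2 × 0.4).

shell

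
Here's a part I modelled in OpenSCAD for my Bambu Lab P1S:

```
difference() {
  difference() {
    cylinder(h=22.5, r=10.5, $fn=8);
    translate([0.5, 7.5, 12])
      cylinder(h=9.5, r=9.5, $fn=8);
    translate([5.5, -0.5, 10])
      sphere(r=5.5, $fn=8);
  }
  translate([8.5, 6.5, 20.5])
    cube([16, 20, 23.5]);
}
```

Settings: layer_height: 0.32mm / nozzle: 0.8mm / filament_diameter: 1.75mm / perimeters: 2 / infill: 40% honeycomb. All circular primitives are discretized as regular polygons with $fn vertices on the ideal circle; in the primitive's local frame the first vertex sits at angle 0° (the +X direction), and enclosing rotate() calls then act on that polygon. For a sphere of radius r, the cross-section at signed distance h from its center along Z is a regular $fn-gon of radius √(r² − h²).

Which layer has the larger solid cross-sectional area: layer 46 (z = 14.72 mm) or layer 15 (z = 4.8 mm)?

Layer 46 (z = 14.72): the r=10.5 cylinder gives a regular 8-gon of circumradius 10.5 (constant along its height) (area = (8/2)·10.500²·sin(360°/8) = 311.83 mm²); the r=9.5 cylinder at (0.5, 7.5) gives a regular 8-gon of circumradius 9.5 (constant along its height) (area = (8/2)·9.500²·sin(360°/8) = 255.27 mm²); the r=5.5 sphere at (5.5, -0.5) slices to a regular 8-gon of circumradius 2.823 (√(r²−h²) with h=4.72 from center) (area = (8/2)·2.823²·sin(360°/8) = 22.55 mm²); Taking the first minus the rest: starting from the r=10.5 cylinder (311.83 mm²), the r=9.5 cylinder at (0.5, 7.5) partially overlaps it — only the 143.69 mm² overlap (of its 255.27 mm²) is removed, clipping the outline; the r=5.5 sphere at (5.5, -0.5) partially overlaps it — only the 14.17 mm² overlap (of its 22.55 mm²) is removed, clipping the outline — area = 153.98 mm²; the cube at (8.5, 6.5) does not reach this height (z outside [20.5, 44]); Taking the first minus the rest: none of the subtracted shapes is present at this height, so the result so far is unchanged — area = 153.98 mm². So its area = 153.98 mm². Layer 15 (z = 4.8): the r=10.5 cylinder contributes a regular 8-gon of circumradius 10.5 (area = (8/2)·10.500²·sin(360°/8) = 311.83 mm²); the cylinder at (0.5, 7.5) is absent (z outside [12, 21.5]); the r=5.5 sphere at (5.5, -0.5) slices to a regular 8-gon of circumradius 1.792 (√(r²−h²) with h=5.2 from center) (area = (8/2)·1.792²·sin(360°/8) = 9.08 mm²); After the difference (first − rest): starting from the r=10.5 cylinder (311.83 mm²), the r=5.5 sphere at (5.5, -0.5) lies wholly inside it (removes its full 9.08 mm² and its 10.97 mm outline becomes a hole wall) — area = 302.75 mm²; the cube at (8.5, 6.5) does not reach this height (z outside [20.5, 44]); Taking the first minus the rest: none of the subtracted shapes is present at this height, so that combined region is unchanged — area = 302.75 mm². So its area = 302.75 mm². Layer 15 is larger (302.75 vs 153.98 mm²).

layer 15 (z = 4.8 mm)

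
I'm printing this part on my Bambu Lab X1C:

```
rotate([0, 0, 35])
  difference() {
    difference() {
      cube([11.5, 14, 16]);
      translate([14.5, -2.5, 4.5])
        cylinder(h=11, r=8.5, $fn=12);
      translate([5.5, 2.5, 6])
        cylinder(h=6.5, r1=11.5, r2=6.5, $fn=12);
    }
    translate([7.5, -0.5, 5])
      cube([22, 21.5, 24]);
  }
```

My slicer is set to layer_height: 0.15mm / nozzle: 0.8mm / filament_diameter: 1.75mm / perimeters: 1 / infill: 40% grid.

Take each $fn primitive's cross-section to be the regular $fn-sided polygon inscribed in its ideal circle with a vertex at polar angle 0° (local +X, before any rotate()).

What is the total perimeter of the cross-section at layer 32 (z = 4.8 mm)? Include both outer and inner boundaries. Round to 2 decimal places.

48.48 mm

At z = 4.8 mm: the cube is present — its section is the full 11.5×14 rectangle (perimeter 51.00 mm); the r=8.5 cylinder at (14.5, -2.5) contributes a regular 12-gon of circumradius 8.5 (perimeter = 2·12·8.500·sin(180°/12) = 52.80 mm); the cone at (5.5, 2.5) is absent (z outside [6, 12.5]); Taking the first minus the rest: starting from the 11.5×14 cube, the r=8.5 cylinder at (14.5, -2.5) partially overlaps it — only the 16.98 mm² overlap (of its 216.75 mm²) is removed, clipping the outline — boundary = 48.48 mm; the cube at (7.5, -0.5) is not intersected at this z (z outside [5, 29]); After the difference (first − rest): none of the subtracted shapes is present at this height, so the result so far is unchanged — boundary = 48.48 mm; (rotated 35° about Z; rotation is an isometry so areas/perimeters/island counts are preserved). Overall, the cross-section is a single solid region. Total boundary length (outer) = 48.48 mm.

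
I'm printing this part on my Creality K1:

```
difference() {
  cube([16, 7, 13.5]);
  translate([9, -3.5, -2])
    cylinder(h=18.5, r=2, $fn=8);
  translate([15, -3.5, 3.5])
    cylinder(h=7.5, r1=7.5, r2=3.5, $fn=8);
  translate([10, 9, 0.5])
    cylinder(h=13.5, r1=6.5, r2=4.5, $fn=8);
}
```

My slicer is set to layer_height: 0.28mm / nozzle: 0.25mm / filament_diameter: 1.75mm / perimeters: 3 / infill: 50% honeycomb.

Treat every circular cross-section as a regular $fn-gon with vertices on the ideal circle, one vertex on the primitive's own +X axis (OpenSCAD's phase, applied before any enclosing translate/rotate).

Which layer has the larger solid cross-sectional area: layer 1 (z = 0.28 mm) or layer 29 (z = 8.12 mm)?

Layer 1 (z = 0.28): the 16×7 cube contributes its full rectangle (area 112.00 mm²); the r=2 cylinder at (9, -3.5) gives a regular 8-gon of circumradius 2 (constant along its height) (area = (8/2)·2.000²·sin(360°/8) = 11.31 mm²); the cone at (15, -3.5) does not reach this height (z outside [3.5, 11]); the cone at (10, 9) is not intersected at this z (z outside [0.5, 14]); After the difference (first − rest): starting from the 16×7 cube (112.00 mm²), the r=2 cylinder at (9, -3.5) misses the remaining region (no effect) — area = 112.00 mm². So its area = 112.00 mm². Layer 29 (z = 8.12): the cube (footprint 16×7) is included at this height (area 112.00 mm²); the r=2 cylinder at (9, -3.5) gives a regular 8-gon of circumradius 2 (constant along its height) (area = (8/2)·2.000²·sin(360°/8) = 11.31 mm²); the cone at (15, -3.5) (r1=7.5→r2=3.5) has section circumradius 5.036 here — a regular 8-gon (area = (8/2)·5.036²·sin(360°/8) = 71.73 mm²); the cone at (10, 9) contributes a regular 8-gon of circumradius 5.371 (interpolated between r1=6.5 and r2=4.5 at t=0.564) (area = (8/2)·5.371²·sin(360°/8) = 81.60 mm²); After the difference (first − rest): starting from the 16×7 cube (112.00 mm²), the r=2 cylinder at (9, -3.5) misses the remaining region (no effect); the cone at (15, -3.5) partially overlaps it — only the 4.17 mm² overlap (of its 71.73 mm²) is removed, clipping the outline; the cone at (10, 9) partially overlaps it — only the 20.97 mm² overlap (of its 81.60 mm²) is removed, clipping the outline — area = 86.86 mm². So its area = 86.86 mm². Layer 1 is larger (112.00 vs 86.86 mm²).

layer 1 (z = 0.28 mm)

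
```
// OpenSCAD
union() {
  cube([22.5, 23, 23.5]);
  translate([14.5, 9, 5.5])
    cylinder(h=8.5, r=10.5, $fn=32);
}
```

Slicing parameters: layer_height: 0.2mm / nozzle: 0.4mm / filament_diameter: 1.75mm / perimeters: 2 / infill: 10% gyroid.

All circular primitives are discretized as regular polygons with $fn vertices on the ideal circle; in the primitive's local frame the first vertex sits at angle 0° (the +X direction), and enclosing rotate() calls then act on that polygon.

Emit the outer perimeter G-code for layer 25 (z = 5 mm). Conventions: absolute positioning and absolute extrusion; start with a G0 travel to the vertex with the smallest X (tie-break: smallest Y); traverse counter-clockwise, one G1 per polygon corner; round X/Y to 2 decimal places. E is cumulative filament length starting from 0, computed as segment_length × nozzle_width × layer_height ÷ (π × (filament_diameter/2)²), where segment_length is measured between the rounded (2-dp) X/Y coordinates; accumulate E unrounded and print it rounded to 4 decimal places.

At z = 5 mm: the 22.5×23 cube contributes its full rectangle; the cylinder at (14.5, 9) does not reach this height (z outside [5.5, 14]); Taking the union: only the 22.5×23 cube is present, so the union is just that shape — 1 connected region. The outline is a single polygon with 4 vertices. Extrusion per mm of travel: 0.4 × 0.2 / (π × 0.875²) = 0.033260. Accumulating E over each segment gives final E = 3.0267.

G0 X0.00 Y0.00 Z5.00
G1 X22.50 Y0.00 E0.7484
G1 X22.50 Y23.00 E1.5133
G1 X0.00 Y23.00 E2.2617
G1 X0.00 Y0.00 E3.0267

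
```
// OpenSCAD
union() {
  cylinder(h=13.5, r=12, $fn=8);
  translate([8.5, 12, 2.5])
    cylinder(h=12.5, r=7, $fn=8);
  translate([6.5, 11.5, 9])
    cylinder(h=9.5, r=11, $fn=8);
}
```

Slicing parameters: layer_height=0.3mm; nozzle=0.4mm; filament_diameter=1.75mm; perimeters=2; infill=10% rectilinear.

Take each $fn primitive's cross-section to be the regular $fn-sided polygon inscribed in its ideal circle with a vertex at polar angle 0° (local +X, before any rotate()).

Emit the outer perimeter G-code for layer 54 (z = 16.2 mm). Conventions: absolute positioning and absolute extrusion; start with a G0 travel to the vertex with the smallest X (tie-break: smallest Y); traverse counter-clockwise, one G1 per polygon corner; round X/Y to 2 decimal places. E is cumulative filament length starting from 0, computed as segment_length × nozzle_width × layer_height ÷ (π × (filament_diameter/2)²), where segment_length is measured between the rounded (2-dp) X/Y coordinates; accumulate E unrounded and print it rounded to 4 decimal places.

G0 X-4.50 Y11.50 Z16.20
G1 X-1.28 Y3.72 E0.4201
G1 X6.50 Y0.50 E0.8402
G1 X14.28 Y3.72 E1.2602
G1 X17.50 Y11.50 E1.6803
G1 X14.28 Y19.28 E2.1004
G1 X6.50 Y22.50 E2.5205
G1 X-1.28 Y19.28 E2.9405
G1 X-4.50 Y11.50 E3.3606

At z = 16.2 mm: the cylinder does not reach this height (z outside [0, 13.5]); the cylinder at (8.5, 12) is not intersected at this z (z outside [2.5, 15]); the cylinder at (6.5, 11.5): section is a regular 8-gon, circumradius r=11; Combining (union): only the r=11 cylinder at (6.5, 11.5) is present, so the union is just that shape — 1 connected region. The outline is a single polygon with 8 vertices. Extrusion per mm of travel: 0.4 × 0.3 / (π × 0.875²) = 0.049890. Accumulating E over each segment gives final E = 3.3606.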